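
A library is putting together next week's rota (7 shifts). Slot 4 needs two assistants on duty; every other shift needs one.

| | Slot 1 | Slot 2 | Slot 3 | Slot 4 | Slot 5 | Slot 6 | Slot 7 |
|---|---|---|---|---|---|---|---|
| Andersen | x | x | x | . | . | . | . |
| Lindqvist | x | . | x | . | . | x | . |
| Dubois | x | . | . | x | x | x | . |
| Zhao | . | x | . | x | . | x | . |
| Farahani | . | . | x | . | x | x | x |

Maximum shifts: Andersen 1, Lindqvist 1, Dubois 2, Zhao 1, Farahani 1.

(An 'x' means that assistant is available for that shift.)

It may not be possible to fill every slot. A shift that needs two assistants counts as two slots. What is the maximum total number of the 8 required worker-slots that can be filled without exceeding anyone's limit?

6

Total capacity across all assistants is 1+1+2+1+1 = 6, and 8 slots are needed, so at most 6 can be filled.
An assignment achieving 6: Slot 1→Lindqvist, Slot 2→Andersen, Slot 4→Dubois+Zhao, Slot 5→Dubois, Slot 7→Farahani.
Loads: Andersen 1/1, Lindqvist 1/1, Dubois 2/2, Zhao 1/1, Farahani 1/1.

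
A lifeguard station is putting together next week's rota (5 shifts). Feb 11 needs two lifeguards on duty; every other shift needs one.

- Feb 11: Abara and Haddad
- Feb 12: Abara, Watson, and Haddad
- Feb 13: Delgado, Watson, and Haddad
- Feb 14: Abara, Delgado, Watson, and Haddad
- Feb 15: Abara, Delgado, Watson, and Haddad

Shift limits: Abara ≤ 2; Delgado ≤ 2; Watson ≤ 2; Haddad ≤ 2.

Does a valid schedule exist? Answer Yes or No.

Feb 11 can only be covered by Abara and Haddad, so that assignment is forced.
One valid schedule: Feb 11→Abara+Haddad, Feb 12→Abara, Feb 13→Delgado, Feb 14→Delgado, Feb 15→Watson.
Loads: Abara 2/2, Delgado 2/2, Watson 1/2, Haddad 1/2 — all within limits.

Yes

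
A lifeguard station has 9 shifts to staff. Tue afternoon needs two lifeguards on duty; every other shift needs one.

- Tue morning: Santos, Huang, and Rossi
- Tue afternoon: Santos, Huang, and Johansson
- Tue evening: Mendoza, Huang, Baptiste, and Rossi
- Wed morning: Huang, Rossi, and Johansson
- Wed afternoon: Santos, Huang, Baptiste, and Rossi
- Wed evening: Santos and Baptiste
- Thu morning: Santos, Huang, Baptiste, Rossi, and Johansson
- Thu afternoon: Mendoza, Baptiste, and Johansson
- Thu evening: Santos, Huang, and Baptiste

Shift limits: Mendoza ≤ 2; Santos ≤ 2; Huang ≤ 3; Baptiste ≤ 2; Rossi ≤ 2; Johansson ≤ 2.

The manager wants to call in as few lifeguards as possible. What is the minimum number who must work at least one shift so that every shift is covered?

10 slots to fill and no one can take more than 3, so at least ⌈10/3⌉ = 4 lifeguards are needed.
Any 4 lifeguards together have capacity at most 3+2+2+2 = 9 < 10 slots, so 4 can never suffice.
Mendoza, Santos, Huang, Baptiste, and Rossi alone can cover everything: Tue morning→Huang, Tue afternoon→Santos+Huang, Tue evening→Mendoza, Wed morning→Huang, Wed afternoon→Baptiste, Wed evening→Santos, Thu morning→Rossi, Thu afternoon→Mendoza, Thu evening→Baptiste.

5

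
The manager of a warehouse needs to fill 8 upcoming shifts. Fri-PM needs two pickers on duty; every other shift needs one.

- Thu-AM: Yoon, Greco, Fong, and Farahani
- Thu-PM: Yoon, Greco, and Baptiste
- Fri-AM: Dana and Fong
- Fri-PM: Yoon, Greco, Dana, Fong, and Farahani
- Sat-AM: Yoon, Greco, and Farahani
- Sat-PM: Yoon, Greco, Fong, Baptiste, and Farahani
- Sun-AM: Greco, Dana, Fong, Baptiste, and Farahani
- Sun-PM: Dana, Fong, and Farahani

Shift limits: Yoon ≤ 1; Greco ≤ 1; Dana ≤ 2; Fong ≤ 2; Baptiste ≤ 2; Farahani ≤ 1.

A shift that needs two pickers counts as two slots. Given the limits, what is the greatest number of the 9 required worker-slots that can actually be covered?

Total capacity across all pickers is 1+1+2+2+2+1 = 9, and 9 slots are needed, so at most 9 can be filled.
An assignment achieving 9: Thu-AM→Fong, Thu-PM→Yoon, Fri-AM→Dana, Fri-PM→Fong+Farahani, Sat-AM→Greco, Sat-PM→Baptiste, Sun-AM→Baptiste, Sun-PM→Dana.
Loads: Yoon 1/1, Greco 1/1, Dana 2/2, Fong 2/2, Baptiste 2/2, Farahani 1/1.

9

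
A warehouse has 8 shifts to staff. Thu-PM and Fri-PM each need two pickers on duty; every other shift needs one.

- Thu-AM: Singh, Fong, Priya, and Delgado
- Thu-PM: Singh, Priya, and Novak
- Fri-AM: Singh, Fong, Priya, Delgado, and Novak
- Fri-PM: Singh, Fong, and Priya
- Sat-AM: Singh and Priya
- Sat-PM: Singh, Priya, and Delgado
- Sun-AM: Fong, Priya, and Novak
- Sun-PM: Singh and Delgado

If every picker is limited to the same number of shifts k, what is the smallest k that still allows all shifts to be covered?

With 5 pickers and 10 worker-slots to fill, someone must work at least ⌈10/5⌉ = 2 shifts, so k ≥ 2.
k = 2 works: Thu-AM→Delgado, Thu-PM→Priya+Novak, Fri-AM→Novak, Fri-PM→Fong+Priya, Sat-AM→Singh, Sat-PM→Delgado, Sun-AM→Fong, Sun-PM→Singh.
Loads: Singh 2, Fong 2, Priya 2, Delgado 2, Novak 2 — all ≤ 2.

2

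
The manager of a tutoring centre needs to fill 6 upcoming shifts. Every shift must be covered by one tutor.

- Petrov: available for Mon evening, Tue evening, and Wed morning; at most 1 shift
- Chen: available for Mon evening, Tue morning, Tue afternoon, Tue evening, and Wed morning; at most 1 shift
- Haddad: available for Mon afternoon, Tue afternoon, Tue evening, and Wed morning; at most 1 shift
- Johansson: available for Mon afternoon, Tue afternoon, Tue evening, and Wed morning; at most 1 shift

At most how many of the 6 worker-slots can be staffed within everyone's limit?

Total capacity across all tutors is 1+1+1+1 = 4, and 6 slots are needed, so at most 4 can be filled.
An assignment achieving 4: Mon afternoon→Haddad, Mon evening→Petrov, Tue morning→Chen, Tue afternoon→Johansson.
Loads: Petrov 1/1, Chen 1/1, Haddad 1/1, Johansson 1/1.

4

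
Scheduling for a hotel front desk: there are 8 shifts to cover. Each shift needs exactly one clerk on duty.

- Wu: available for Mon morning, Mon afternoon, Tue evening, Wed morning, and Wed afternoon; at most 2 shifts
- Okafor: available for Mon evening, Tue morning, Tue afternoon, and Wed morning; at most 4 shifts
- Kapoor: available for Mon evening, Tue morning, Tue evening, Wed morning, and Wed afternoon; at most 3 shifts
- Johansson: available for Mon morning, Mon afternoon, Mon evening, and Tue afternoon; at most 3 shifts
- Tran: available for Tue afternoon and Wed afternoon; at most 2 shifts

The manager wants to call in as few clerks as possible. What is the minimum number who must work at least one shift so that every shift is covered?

8 slots to fill and no one can take more than 4, so at least ⌈8/4⌉ = 2 clerks are needed.
Any 2 clerks together have capacity at most 4+3 = 7 < 8 slots, so 2 can never suffice.
Wu, Okafor, and Kapoor alone can cover everything: Mon morning→Wu, Mon afternoon→Wu, Mon evening→Okafor, Tue morning→Okafor, Tue afternoon→Okafor, Tue evening→Kapoor, Wed morning→Okafor, Wed afternoon→Kapoor.

3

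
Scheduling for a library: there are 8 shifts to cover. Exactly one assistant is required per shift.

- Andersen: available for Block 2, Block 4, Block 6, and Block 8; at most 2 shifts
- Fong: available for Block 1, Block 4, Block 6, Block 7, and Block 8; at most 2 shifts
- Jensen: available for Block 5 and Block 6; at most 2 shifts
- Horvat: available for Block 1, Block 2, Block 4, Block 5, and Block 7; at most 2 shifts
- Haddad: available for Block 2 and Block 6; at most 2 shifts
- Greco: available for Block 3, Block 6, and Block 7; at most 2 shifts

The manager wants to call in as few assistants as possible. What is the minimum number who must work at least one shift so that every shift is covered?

8 slots to fill and no one can take more than 2, so at least ⌈8/2⌉ = 4 assistants are needed.
Andersen, Fong, Jensen, and Greco alone can cover everything: Block 1→Fong, Block 2→Andersen, Block 3→Greco, Block 4→Andersen, Block 5→Jensen, Block 6→Jensen, Block 7→Greco, Block 8→Fong.

4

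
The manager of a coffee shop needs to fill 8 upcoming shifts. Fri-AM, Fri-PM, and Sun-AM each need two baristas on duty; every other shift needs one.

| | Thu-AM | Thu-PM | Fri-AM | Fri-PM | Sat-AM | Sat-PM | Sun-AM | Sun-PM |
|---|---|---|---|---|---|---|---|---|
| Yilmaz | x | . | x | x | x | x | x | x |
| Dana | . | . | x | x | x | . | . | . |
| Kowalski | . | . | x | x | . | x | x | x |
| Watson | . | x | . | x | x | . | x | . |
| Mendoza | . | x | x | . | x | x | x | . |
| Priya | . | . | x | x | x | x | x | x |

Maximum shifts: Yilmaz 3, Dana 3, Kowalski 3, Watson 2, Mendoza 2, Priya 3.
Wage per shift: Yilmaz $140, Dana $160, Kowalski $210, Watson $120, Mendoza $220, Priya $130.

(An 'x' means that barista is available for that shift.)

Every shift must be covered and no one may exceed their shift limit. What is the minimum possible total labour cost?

$1530

Thu-AM can only be covered by Yilmaz, so that assignment is forced.
Picking the cheapest available barista for each shift independently would cost $1410, but that ignores the shift limits.
An optimal schedule: Thu-AM→Yilmaz, Thu-PM→Watson, Fri-AM→Priya+Dana, Fri-PM→Yilmaz+Dana, Sat-AM→Dana, Sat-PM→Priya, Sun-AM→Watson+Yilmaz, Sun-PM→Priya.
Total: 140 + 120 + 130 + 160 + 140 + 160 + 160 + 130 + 120 + 140 + 130 = $1530.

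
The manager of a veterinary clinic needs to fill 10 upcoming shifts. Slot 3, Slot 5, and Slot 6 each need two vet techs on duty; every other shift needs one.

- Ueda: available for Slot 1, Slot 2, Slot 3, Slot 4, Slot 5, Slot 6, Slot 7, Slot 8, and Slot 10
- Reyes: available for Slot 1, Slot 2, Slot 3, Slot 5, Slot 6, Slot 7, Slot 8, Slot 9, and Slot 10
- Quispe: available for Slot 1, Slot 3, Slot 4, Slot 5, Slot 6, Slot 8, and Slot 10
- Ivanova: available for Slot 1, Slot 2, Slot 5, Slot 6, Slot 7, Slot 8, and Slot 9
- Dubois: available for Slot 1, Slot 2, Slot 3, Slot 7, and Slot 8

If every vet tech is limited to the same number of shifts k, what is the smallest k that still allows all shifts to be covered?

3

With 5 vet techs and 13 worker-slots to fill, someone must work at least ⌈13/5⌉ = 3 shifts, so k ≥ 3.
k = 3 works: Slot 1→Reyes, Slot 2→Ueda, Slot 3→Quispe+Dubois, Slot 4→Ueda, Slot 5→Quispe+Ivanova, Slot 6→Quispe+Ivanova, Slot 7→Reyes, Slot 8→Ivanova, Slot 9→Reyes, Slot 10→Ueda.
Loads: Ueda 3, Reyes 3, Quispe 3, Ivanova 3, Dubois 1 — all ≤ 3.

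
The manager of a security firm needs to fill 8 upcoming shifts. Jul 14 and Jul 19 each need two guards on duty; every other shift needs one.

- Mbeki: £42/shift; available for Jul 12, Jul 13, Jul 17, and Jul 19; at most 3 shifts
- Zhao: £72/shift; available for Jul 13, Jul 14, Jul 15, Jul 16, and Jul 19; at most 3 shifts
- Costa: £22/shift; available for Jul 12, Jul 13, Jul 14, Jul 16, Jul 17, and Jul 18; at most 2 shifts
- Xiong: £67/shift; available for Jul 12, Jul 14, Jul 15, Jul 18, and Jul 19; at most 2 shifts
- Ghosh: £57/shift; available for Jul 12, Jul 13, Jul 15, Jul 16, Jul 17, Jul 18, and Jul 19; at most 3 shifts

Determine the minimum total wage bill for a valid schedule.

£475

Picking the cheapest available guard for each shift independently would cost £355, but that ignores the shift limits.
An optimal schedule: Jul 12→Mbeki, Jul 13→Mbeki, Jul 14→Costa+Xiong, Jul 15→Ghosh, Jul 16→Costa, Jul 17→Mbeki, Jul 18→Ghosh, Jul 19→Ghosh+Xiong.
Total: 42 + 42 + 22 + 67 + 57 + 22 + 42 + 57 + 57 + 67 = £475.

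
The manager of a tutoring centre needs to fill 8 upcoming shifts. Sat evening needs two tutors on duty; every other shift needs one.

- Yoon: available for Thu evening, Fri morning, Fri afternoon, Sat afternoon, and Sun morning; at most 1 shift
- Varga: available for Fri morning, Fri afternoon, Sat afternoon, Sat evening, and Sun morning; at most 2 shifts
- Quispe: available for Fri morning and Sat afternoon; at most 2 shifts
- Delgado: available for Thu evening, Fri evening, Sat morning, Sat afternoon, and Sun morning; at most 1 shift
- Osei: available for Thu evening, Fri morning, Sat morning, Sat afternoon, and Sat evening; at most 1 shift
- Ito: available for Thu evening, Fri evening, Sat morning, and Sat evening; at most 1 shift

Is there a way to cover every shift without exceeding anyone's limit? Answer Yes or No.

No

Total capacity is 1+2+2+1+1+1 = 8 but 9 worker-slots are needed — infeasible.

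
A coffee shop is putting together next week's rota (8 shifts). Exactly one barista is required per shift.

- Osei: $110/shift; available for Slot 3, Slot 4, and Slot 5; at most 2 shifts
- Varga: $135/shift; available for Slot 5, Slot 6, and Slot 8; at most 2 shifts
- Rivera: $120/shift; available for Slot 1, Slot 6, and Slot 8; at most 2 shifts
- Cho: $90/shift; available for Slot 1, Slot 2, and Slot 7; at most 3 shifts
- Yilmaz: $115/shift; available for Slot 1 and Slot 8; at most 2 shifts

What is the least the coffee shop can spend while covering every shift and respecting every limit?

Slot 2 can only be covered by Cho, so that assignment is forced.
Slot 3 can only be covered by Osei, so that assignment is forced.
Slot 4 can only be covered by Osei, so that assignment is forced.
Picking the cheapest available barista for each shift independently would cost $835, but that ignores the shift limits.
An optimal schedule: Slot 1→Cho, Slot 2→Cho, Slot 3→Osei, Slot 4→Osei, Slot 5→Varga, Slot 6→Rivera, Slot 7→Cho, Slot 8→Yilmaz.
Total: 90 + 90 + 110 + 110 + 135 + 120 + 90 + 115 = $860.

$860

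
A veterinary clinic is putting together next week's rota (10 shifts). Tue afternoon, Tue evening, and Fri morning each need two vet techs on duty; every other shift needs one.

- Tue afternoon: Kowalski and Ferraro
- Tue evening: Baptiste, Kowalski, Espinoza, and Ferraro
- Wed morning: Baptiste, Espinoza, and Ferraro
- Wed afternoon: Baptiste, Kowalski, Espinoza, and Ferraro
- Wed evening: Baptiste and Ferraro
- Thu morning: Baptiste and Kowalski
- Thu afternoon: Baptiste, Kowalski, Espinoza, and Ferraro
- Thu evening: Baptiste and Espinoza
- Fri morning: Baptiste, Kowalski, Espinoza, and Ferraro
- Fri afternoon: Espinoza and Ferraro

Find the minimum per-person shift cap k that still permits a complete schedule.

4

With 4 vet techs and 13 worker-slots to fill, someone must work at least ⌈13/4⌉ = 4 shifts, so k ≥ 4.
k = 4 works: Tue afternoon→Kowalski+Ferraro, Tue evening→Kowalski+Espinoza, Wed morning→Baptiste, Wed afternoon→Kowalski, Wed evening→Baptiste, Thu morning→Baptiste, Thu afternoon→Kowalski, Thu evening→Baptiste, Fri morning→Espinoza+Ferraro, Fri afternoon→Espinoza.
Loads: Baptiste 4, Kowalski 4, Espinoza 3, Ferraro 2 — all ≤ 4.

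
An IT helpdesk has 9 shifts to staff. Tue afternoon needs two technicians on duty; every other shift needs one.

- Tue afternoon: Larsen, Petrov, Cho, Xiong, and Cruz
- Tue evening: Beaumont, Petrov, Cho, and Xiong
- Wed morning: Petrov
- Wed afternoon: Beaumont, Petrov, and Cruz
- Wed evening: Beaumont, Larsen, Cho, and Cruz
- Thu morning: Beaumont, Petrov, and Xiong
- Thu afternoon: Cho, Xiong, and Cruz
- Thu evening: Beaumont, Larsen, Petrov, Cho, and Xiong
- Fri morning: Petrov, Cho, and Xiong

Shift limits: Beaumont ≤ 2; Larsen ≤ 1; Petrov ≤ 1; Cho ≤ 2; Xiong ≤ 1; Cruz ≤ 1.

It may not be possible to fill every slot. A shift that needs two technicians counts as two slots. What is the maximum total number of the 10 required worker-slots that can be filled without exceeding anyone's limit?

Total capacity across all technicians is 2+1+1+2+1+1 = 8, and 10 slots are needed, so at most 8 can be filled.
An assignment achieving 8: Tue afternoon→Cruz, Tue evening→Xiong, Wed morning→Petrov, Wed afternoon→Beaumont, Wed evening→Larsen, Thu morning→Beaumont, Thu afternoon→Cho, Fri morning→Cho.
Loads: Beaumont 2/2, Larsen 1/1, Petrov 1/1, Cho 2/2, Xiong 1/1, Cruz 1/1.

8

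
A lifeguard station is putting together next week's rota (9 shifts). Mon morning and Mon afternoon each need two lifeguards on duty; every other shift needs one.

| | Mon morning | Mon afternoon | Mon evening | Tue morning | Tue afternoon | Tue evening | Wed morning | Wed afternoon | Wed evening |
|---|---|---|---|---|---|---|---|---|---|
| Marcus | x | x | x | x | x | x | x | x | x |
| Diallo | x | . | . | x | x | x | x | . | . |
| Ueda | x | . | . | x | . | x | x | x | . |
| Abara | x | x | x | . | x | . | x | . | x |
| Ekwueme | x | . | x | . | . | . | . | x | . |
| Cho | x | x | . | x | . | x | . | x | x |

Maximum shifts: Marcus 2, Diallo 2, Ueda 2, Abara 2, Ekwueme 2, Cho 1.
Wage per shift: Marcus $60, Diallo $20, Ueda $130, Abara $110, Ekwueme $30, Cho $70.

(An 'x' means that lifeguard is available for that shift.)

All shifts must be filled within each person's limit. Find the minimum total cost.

$770

Picking the cheapest available lifeguard for each shift independently would cost $380, but that ignores the shift limits.
An optimal schedule: Mon morning→Ekwueme+Cho, Mon afternoon→Marcus+Abara, Mon evening→Marcus, Tue morning→Diallo, Tue afternoon→Diallo, Tue evening→Ueda, Wed morning→Ueda, Wed afternoon→Ekwueme, Wed evening→Abara.
Total: 30 + 70 + 60 + 110 + 60 + 20 + 20 + 130 + 130 + 30 + 110 = $770.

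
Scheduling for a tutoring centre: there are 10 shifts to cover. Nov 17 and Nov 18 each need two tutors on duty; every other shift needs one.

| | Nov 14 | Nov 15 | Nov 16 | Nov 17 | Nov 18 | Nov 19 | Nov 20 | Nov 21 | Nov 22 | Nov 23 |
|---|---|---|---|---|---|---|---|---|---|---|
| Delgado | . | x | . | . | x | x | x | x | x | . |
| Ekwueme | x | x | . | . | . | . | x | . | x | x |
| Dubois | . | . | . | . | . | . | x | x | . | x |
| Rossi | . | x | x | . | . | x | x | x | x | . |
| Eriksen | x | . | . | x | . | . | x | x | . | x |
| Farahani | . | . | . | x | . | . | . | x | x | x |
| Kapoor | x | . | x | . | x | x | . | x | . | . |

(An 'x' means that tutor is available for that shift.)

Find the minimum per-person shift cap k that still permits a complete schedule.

With 7 tutors and 12 worker-slots to fill, someone must work at least ⌈12/7⌉ = 2 shifts, so k ≥ 2.
k = 2 works: Nov 14→Ekwueme, Nov 15→Delgado, Nov 16→Rossi, Nov 17→Eriksen+Farahani, Nov 18→Delgado+Kapoor, Nov 19→Rossi, Nov 20→Dubois, Nov 21→Eriksen, Nov 22→Ekwueme, Nov 23→Dubois.
Loads: Delgado 2, Ekwueme 2, Dubois 2, Rossi 2, Eriksen 2, Farahani 1, Kapoor 1 — all ≤ 2.

2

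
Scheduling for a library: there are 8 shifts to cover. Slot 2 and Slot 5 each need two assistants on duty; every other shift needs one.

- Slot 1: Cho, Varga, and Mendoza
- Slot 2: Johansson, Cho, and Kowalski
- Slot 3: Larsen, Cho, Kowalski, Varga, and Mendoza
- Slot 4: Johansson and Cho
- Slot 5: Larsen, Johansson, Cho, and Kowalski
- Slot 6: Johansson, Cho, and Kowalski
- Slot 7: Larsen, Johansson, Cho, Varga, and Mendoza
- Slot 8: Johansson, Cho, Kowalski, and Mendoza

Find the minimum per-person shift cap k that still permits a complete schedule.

2

With 6 assistants and 10 worker-slots to fill, someone must work at least ⌈10/6⌉ = 2 shifts, so k ≥ 2.
k = 2 works: Slot 1→Cho, Slot 2→Johansson+Cho, Slot 3→Larsen, Slot 4→Johansson, Slot 5→Larsen+Kowalski, Slot 6→Kowalski, Slot 7→Varga, Slot 8→Mendoza.
Loads: Larsen 2, Johansson 2, Cho 2, Kowalski 2, Varga 1, Mendoza 1 — all ≤ 2.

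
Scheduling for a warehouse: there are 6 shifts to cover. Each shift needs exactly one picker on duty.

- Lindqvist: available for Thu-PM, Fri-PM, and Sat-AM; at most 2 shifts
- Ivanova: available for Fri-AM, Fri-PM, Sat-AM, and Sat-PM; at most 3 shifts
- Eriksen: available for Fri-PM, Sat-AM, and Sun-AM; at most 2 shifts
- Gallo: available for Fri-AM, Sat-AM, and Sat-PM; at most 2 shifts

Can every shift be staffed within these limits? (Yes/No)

Yes

Thu-PM can only be covered by Lindqvist, so that assignment is forced.
Sun-AM can only be covered by Eriksen, so that assignment is forced.
One valid schedule: Thu-PM→Lindqvist, Fri-AM→Ivanova, Fri-PM→Lindqvist, Sat-AM→Ivanova, Sat-PM→Ivanova, Sun-AM→Eriksen.
Loads: Lindqvist 2/2, Ivanova 3/3, Eriksen 1/2, Gallo 0/2 — all within limits.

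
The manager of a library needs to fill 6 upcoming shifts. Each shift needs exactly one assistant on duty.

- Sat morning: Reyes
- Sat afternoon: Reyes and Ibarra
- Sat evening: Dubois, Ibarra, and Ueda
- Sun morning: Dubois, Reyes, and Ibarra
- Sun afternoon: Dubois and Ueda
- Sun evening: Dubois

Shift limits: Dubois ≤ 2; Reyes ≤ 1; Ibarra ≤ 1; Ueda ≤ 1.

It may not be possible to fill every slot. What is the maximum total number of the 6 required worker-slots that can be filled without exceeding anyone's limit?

5

Total capacity across all assistants is 2+1+1+1 = 5, and 6 slots are needed, so at most 5 can be filled.
An assignment achieving 5: Sat morning→Reyes, Sat afternoon→Ibarra, Sat evening→Ueda, Sun afternoon→Dubois, Sun evening→Dubois.
Loads: Dubois 2/2, Reyes 1/1, Ibarra 1/1, Ueda 1/1.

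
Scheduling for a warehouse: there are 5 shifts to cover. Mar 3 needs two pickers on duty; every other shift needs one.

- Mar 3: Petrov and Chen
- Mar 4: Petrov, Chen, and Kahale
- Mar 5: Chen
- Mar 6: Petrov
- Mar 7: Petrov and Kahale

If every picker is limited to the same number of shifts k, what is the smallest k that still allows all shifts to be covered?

With 3 pickers and 6 worker-slots to fill, someone must work at least ⌈6/3⌉ = 2 shifts, so k ≥ 2.
k = 2 works: Mar 3→Petrov+Chen, Mar 4→Kahale, Mar 5→Chen, Mar 6→Petrov, Mar 7→Kahale.
Loads: Petrov 2, Chen 2, Kahale 2 — all ≤ 2.

2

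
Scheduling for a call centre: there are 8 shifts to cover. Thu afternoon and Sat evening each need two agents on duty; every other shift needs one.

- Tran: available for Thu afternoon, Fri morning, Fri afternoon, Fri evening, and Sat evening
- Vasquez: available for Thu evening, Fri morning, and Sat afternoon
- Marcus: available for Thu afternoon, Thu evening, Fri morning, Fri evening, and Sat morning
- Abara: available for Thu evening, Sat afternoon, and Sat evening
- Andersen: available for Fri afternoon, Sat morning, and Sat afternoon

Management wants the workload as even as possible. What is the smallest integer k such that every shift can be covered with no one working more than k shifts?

With 5 agents and 10 worker-slots to fill, someone must work at least ⌈10/5⌉ = 2 shifts, so k ≥ 2.
k = 2 works: Thu afternoon→Tran+Marcus, Thu evening→Vasquez, Fri morning→Vasquez, Fri afternoon→Andersen, Fri evening→Marcus, Sat morning→Andersen, Sat afternoon→Abara, Sat evening→Tran+Abara.
Loads: Tran 2, Vasquez 2, Marcus 2, Abara 2, Andersen 2 — all ≤ 2.

2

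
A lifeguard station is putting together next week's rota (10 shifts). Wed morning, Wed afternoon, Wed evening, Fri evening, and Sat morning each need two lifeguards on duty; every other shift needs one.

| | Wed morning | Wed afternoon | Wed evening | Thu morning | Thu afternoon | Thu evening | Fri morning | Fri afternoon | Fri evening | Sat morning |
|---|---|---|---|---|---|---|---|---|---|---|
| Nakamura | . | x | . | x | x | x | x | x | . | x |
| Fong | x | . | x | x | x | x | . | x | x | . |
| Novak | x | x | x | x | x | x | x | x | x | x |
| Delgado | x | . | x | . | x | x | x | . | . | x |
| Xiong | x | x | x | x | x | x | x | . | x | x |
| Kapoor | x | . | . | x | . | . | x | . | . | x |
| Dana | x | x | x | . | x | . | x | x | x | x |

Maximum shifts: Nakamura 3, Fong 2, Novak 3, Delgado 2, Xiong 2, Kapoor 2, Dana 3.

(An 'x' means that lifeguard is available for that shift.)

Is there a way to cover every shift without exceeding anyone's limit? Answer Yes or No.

Yes

One valid schedule: Wed morning→Delgado+Kapoor, Wed afternoon→Novak+Xiong, Wed evening→Delgado+Xiong, Thu morning→Nakamura, Thu afternoon→Fong, Thu evening→Nakamura, Fri morning→Novak, Fri afternoon→Nakamura, Fri evening→Fong+Novak, Sat morning→Kapoor+Dana.
Loads: Nakamura 3/3, Fong 2/2, Novak 3/3, Delgado 2/2, Xiong 2/2, Kapoor 2/2, Dana 1/3 — all within limits.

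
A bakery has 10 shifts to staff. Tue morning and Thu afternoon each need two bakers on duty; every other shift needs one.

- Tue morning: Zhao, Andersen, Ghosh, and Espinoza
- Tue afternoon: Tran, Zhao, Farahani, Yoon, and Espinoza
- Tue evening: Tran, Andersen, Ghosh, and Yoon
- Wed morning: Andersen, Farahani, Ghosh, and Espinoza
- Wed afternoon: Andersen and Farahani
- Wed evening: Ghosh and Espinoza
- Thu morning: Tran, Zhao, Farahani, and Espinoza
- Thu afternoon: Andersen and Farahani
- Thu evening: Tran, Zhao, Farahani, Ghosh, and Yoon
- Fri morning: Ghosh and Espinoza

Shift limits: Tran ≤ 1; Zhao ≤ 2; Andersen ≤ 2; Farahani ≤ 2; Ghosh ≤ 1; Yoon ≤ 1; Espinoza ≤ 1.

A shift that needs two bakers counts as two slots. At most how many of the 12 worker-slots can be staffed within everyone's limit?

Total capacity across all bakers is 1+2+2+2+1+1+1 = 10, and 12 slots are needed, so at most 10 can be filled.
An assignment achieving 10: Tue morning→Zhao, Tue afternoon→Yoon, Tue evening→Tran, Wed morning→Farahani, Wed afternoon→Andersen, Wed evening→Ghosh, Thu morning→Zhao, Thu afternoon→Andersen+Farahani, Fri morning→Espinoza.
Loads: Tran 1/1, Zhao 2/2, Andersen 2/2, Farahani 2/2, Ghosh 1/1, Yoon 1/1, Espinoza 1/1.

10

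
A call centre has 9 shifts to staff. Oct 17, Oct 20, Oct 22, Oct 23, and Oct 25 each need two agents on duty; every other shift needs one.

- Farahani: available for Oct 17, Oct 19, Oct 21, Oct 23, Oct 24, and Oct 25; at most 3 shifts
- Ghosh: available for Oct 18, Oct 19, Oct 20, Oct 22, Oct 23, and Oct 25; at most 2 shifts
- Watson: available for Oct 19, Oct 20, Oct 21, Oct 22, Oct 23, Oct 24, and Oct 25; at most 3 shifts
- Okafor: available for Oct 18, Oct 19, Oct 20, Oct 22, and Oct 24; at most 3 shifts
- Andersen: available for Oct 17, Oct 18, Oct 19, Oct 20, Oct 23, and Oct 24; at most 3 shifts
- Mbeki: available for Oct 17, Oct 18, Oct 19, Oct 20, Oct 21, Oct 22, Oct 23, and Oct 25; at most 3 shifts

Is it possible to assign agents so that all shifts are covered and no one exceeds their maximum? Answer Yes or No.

Yes

One valid schedule: Oct 17→Farahani+Andersen, Oct 18→Ghosh, Oct 19→Ghosh, Oct 20→Watson+Okafor, Oct 21→Farahani, Oct 22→Watson+Okafor, Oct 23→Andersen+Mbeki, Oct 24→Farahani, Oct 25→Watson+Mbeki.
Loads: Farahani 3/3, Ghosh 2/2, Watson 3/3, Okafor 2/3, Andersen 2/3, Mbeki 2/3 — all within limits.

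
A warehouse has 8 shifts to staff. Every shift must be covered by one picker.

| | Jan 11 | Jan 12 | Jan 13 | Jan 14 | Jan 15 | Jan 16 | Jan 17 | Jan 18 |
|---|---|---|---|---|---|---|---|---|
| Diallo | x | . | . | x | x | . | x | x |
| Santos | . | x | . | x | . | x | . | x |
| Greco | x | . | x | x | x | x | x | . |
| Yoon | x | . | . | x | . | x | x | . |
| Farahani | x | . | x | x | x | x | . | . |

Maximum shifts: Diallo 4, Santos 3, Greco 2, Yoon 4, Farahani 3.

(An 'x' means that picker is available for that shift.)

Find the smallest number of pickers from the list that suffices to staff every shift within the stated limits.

8 slots to fill and no one can take more than 4, so at least ⌈8/4⌉ = 2 pickers are needed.
No set of 2 pickers can cover every shift (each such set leaves at least one shift with no one available or exceeds a cap).
Diallo, Santos, and Greco alone can cover everything: Jan 11→Diallo, Jan 12→Santos, Jan 13→Greco, Jan 14→Santos, Jan 15→Diallo, Jan 16→Santos, Jan 17→Diallo, Jan 18→Diallo.

3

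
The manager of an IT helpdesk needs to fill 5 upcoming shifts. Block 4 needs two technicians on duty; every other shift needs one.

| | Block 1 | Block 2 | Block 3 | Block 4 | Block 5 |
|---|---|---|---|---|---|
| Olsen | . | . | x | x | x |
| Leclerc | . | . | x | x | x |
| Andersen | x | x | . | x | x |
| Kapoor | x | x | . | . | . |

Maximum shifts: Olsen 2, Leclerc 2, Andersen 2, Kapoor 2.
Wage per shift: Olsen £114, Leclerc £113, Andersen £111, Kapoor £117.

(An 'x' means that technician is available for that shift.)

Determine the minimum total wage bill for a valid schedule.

£676

Picking the cheapest available technician for each shift independently would cost £670, but that ignores the shift limits.
An optimal schedule: Block 1→Andersen, Block 2→Andersen, Block 3→Olsen, Block 4→Olsen+Leclerc, Block 5→Leclerc.
Total: 111 + 111 + 114 + 114 + 113 + 113 = £676.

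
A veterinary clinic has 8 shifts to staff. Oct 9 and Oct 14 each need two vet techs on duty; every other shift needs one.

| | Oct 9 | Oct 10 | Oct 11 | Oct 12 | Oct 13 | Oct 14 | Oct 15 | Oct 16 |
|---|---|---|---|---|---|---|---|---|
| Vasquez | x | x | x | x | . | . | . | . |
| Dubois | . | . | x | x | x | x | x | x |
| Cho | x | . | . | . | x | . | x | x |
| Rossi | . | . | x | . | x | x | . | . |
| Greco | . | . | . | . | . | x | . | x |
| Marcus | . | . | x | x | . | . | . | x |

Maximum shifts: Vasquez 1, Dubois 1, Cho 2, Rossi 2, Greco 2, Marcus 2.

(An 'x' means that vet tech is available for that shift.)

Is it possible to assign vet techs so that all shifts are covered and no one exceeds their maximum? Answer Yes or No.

No

Total capacity is 10 and 10 slots are needed, so capacity alone doesn't rule it out.
Shifts {Oct 9, Oct 10} need 3 worker-slots in total, but the vet techs available for any of those shifts (Vasquez and Cho) can supply at most 2 among them. So no valid schedule exists.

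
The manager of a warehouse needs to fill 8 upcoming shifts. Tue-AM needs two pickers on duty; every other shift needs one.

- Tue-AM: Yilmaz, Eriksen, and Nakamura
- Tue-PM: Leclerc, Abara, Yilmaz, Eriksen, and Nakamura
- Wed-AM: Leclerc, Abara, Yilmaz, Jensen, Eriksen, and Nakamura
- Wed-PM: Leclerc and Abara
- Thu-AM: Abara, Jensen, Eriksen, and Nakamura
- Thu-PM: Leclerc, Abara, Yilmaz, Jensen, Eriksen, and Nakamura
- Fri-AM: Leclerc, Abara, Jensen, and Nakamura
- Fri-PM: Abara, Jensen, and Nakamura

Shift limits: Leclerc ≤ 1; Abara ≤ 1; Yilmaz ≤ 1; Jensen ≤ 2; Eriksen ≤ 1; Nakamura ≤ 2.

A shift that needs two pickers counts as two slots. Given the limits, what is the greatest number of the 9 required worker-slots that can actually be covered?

Total capacity across all pickers is 1+1+1+2+1+2 = 8, and 9 slots are needed, so at most 8 can be filled.
An assignment achieving 8: Tue-AM→Yilmaz+Eriksen, Tue-PM→Nakamura, Wed-AM→Nakamura, Wed-PM→Leclerc, Thu-AM→Jensen, Fri-AM→Jensen, Fri-PM→Abara.
Loads: Leclerc 1/1, Abara 1/1, Yilmaz 1/1, Jensen 2/2, Eriksen 1/1, Nakamura 2/2.

8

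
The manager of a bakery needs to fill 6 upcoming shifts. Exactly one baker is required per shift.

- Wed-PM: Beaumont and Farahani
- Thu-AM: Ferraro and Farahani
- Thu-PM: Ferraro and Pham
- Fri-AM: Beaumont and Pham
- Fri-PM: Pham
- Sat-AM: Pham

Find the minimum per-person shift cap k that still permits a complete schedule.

With 4 bakers and 6 worker-slots to fill, someone must work at least ⌈6/4⌉ = 2 shifts, so k ≥ 2.
k = 2 works: Wed-PM→Beaumont, Thu-AM→Ferraro, Thu-PM→Ferraro, Fri-AM→Beaumont, Fri-PM→Pham, Sat-AM→Pham.
Loads: Ferraro 2, Beaumont 2, Farahani 0, Pham 2 — all ≤ 2.

2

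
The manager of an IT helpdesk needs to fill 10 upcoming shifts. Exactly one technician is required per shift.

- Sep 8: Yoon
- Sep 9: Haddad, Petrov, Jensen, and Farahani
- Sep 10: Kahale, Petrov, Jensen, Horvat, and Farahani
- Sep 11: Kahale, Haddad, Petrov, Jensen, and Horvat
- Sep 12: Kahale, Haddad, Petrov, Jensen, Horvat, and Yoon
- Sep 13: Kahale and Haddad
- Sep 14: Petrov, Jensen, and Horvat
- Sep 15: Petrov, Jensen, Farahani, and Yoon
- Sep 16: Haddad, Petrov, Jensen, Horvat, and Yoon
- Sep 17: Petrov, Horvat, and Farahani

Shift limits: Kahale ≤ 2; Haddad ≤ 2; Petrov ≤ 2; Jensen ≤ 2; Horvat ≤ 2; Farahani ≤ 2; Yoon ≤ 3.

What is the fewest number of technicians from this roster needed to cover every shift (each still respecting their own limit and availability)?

10 slots to fill and no one can take more than 3, so at least ⌈10/3⌉ = 4 technicians are needed.
Any 4 technicians together have capacity at most 3+2+2+2 = 9 < 10 slots, so 4 can never suffice.
Kahale, Haddad, Petrov, Jensen, and Yoon alone can cover everything: Sep 8→Yoon, Sep 9→Haddad, Sep 10→Kahale, Sep 11→Haddad, Sep 12→Yoon, Sep 13→Kahale, Sep 14→Petrov, Sep 15→Jensen, Sep 16→Jensen, Sep 17→Petrov.

5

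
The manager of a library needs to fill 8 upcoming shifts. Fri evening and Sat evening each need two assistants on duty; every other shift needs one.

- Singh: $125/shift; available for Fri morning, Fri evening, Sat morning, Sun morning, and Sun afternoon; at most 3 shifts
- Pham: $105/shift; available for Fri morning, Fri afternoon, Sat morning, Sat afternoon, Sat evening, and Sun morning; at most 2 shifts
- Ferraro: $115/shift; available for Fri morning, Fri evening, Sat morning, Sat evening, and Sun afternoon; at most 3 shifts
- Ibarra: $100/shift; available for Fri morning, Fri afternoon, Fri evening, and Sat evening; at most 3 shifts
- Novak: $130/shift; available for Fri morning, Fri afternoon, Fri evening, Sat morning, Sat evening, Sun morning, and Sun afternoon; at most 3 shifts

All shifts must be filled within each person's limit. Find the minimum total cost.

$1105

Sat afternoon can only be covered by Pham, so that assignment is forced.
Picking the cheapest available assistant for each shift independently would cost $1050, but that ignores the shift limits.
An optimal schedule: Fri morning→Singh, Fri afternoon→Ibarra, Fri evening→Ibarra+Singh, Sat morning→Ferraro, Sat afternoon→Pham, Sat evening→Ibarra+Ferraro, Sun morning→Pham, Sun afternoon→Ferraro.
Total: 125 + 100 + 100 + 125 + 115 + 105 + 100 + 115 + 105 + 115 = $1105.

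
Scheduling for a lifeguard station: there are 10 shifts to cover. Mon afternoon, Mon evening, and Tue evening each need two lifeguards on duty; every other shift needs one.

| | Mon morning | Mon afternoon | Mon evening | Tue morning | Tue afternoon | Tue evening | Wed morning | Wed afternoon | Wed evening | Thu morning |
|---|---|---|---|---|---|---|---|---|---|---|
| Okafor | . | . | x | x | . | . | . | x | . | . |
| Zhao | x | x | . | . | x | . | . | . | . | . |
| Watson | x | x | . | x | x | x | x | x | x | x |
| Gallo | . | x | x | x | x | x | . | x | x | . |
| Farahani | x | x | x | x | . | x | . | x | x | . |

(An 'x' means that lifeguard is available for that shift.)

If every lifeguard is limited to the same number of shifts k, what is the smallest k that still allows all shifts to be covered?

With 5 lifeguards and 13 worker-slots to fill, someone must work at least ⌈13/5⌉ = 3 shifts, so k ≥ 3.
k = 3 works: Mon morning→Zhao, Mon afternoon→Zhao+Farahani, Mon evening→Okafor+Gallo, Tue morning→Okafor, Tue afternoon→Zhao, Tue evening→Watson+Gallo, Wed morning→Watson, Wed afternoon→Okafor, Wed evening→Gallo, Thu morning→Watson.
Loads: Okafor 3, Zhao 3, Watson 3, Gallo 3, Farahani 1 — all ≤ 3.

3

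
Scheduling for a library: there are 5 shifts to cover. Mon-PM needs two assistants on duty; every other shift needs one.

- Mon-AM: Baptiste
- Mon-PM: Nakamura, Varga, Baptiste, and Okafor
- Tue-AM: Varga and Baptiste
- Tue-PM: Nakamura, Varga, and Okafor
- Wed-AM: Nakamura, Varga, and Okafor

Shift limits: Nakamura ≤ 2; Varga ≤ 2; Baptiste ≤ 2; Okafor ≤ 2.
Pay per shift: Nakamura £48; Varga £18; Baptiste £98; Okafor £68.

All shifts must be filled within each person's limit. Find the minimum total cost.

£298

Mon-AM can only be covered by Baptiste, so that assignment is forced.
Picking the cheapest available assistant for each shift independently would cost £218, but that ignores the shift limits.
An optimal schedule: Mon-AM→Baptiste, Mon-PM→Nakamura+Okafor, Tue-AM→Varga, Tue-PM→Varga, Wed-AM→Nakamura.
Total: 98 + 48 + 68 + 18 + 18 + 48 = £298.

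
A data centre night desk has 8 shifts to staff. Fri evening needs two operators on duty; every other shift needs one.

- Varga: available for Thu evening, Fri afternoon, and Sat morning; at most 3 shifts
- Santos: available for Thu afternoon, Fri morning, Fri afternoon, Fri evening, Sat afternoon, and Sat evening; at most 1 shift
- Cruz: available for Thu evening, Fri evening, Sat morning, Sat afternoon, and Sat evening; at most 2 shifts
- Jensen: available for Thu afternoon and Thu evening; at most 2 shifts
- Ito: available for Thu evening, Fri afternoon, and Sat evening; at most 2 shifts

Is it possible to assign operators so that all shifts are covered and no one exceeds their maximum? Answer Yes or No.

No

Total capacity is 10 and 9 slots are needed, so capacity alone doesn't rule it out.
Shifts {Fri morning, Fri evening} need 3 worker-slots in total, but the operators available for any of those shifts (Santos and Cruz) can supply at most 2 among them. So no valid schedule exists.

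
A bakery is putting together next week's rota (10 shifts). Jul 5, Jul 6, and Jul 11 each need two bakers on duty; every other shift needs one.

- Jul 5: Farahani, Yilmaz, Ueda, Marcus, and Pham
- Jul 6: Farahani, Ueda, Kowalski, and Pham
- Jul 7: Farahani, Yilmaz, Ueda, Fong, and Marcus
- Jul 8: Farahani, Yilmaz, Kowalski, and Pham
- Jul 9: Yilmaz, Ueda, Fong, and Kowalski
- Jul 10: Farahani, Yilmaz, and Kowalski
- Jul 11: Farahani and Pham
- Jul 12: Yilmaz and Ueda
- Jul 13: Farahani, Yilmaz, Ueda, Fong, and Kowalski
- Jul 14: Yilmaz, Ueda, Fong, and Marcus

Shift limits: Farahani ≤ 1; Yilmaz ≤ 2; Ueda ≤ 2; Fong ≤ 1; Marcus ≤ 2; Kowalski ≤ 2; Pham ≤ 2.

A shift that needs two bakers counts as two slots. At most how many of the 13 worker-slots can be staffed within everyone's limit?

Total capacity across all bakers is 1+2+2+1+2+2+2 = 12, and 13 slots are needed, so at most 12 can be filled.
An assignment achieving 12: Jul 5→Marcus+Pham, Jul 6→Ueda+Kowalski, Jul 7→Marcus, Jul 8→Kowalski, Jul 9→Ueda, Jul 10→Yilmaz, Jul 11→Farahani+Pham, Jul 12→Yilmaz, Jul 14→Fong.
Loads: Farahani 1/1, Yilmaz 2/2, Ueda 2/2, Fong 1/1, Marcus 2/2, Kowalski 2/2, Pham 2/2.

12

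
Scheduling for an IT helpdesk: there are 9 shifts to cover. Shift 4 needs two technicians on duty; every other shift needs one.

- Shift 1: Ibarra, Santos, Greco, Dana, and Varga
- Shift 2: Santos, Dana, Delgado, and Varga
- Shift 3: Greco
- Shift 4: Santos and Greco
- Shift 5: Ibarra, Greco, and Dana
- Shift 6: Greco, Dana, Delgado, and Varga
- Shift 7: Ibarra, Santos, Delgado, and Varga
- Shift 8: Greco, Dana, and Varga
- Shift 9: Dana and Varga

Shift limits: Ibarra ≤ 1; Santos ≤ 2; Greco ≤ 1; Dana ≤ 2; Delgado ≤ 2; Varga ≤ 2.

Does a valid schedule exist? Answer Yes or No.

No

Total capacity is 10 and 10 slots are needed, so capacity alone doesn't rule it out.
Shifts {Shift 3, Shift 4} need 3 worker-slots in total, but the technicians available for any of those shifts (Santos and Greco) can supply at most 2 among them. So no valid schedule exists.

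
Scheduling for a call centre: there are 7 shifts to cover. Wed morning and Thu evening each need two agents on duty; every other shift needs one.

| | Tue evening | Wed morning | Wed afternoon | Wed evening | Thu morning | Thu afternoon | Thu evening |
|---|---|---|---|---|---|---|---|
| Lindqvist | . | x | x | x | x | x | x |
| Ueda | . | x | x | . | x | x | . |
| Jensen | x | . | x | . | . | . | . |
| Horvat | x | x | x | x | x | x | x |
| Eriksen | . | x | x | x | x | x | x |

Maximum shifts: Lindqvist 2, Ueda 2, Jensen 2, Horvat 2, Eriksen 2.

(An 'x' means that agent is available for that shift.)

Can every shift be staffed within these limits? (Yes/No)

Yes

One valid schedule: Tue evening→Jensen, Wed morning→Horvat+Eriksen, Wed afternoon→Jensen, Wed evening→Lindqvist, Thu morning→Ueda, Thu afternoon→Ueda, Thu evening→Lindqvist+Horvat.
Loads: Lindqvist 2/2, Ueda 2/2, Jensen 2/2, Horvat 2/2, Eriksen 1/2 — all within limits.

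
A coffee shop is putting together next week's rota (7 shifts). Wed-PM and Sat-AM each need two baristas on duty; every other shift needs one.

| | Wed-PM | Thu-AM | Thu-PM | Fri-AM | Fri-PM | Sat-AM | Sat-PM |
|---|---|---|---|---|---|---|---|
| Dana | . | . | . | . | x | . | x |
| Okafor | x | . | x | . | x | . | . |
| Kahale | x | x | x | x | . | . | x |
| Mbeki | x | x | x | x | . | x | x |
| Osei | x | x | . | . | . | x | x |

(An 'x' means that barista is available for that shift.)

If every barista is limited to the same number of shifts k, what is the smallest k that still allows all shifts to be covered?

2

With 5 baristas and 9 worker-slots to fill, someone must work at least ⌈9/5⌉ = 2 shifts, so k ≥ 2.
k = 2 works: Wed-PM→Okafor+Mbeki, Thu-AM→Kahale, Thu-PM→Okafor, Fri-AM→Kahale, Fri-PM→Dana, Sat-AM→Mbeki+Osei, Sat-PM→Dana.
Loads: Dana 2, Okafor 2, Kahale 2, Mbeki 2, Osei 1 — all ≤ 2.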